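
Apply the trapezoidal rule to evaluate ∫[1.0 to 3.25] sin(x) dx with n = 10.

f(x) = sin(x)
a = 1.0, b = 3.25, n = 10
h = (b - a)/n = 0.225000

Trapezoidal rule: (h/2)[f(x₀) + 2f(x₁) + 2f(x₂) + ... + f(xₙ)]

x_0 = 1.0000, f(x_0) = 0.841471, coefficient = 1
x_1 = 1.2250, f(x_1) = 0.940806, coefficient = 2
x_2 = 1.4500, f(x_2) = 0.992713, coefficient = 2
x_3 = 1.6750, f(x_3) = 0.994576, coefficient = 2
x_4 = 1.9000, f(x_4) = 0.946300, coefficient = 2
x_5 = 2.1250, f(x_5) = 0.850320, coefficient = 2
x_6 = 2.3500, f(x_6) = 0.711473, coefficient = 2
x_7 = 2.5750, f(x_7) = 0.536760, coefficient = 2
x_8 = 2.8000, f(x_8) = 0.334988, coefficient = 2
x_9 = 3.0250, f(x_9) = 0.116329, coefficient = 2
x_10 = 3.2500, f(x_10) = -0.108195, coefficient = 1

I ≈ (0.225000/2) × 13.581806 = 1.527953
Exact value: 1.534432
Error: 0.006479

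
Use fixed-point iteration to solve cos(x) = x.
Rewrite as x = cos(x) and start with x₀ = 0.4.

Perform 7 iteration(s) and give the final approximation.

Equation: cos(x) = x
Fixed-point form: x = cos(x)
x₀ = 0.4

x_1 = g(0.400000) = 0.921061
x_2 = g(0.921061) = 0.604976
x_3 = g(0.604976) = 0.822516
x_4 = g(0.822516) = 0.680380
x_5 = g(0.680380) = 0.777334
x_6 = g(0.777334) = 0.712786
x_7 = g(0.712786) = 0.756543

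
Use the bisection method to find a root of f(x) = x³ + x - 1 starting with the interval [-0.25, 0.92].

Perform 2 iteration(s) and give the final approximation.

f(x) = x³ + x - 1
Initial interval: [-0.25, 0.92]

Iteration 1:
  c_1 = (-0.250000 + 0.920000)/2 = 0.335000
  f(c_1) = f(0.335000) = -0.627405
  f(a) × f(c) ≥ 0, new interval: [0.335000, 0.920000]
Iteration 2:
  c_2 = (0.335000 + 0.920000)/2 = 0.627500
  f(c_2) = f(0.627500) = -0.125418
  f(a) × f(c) ≥ 0, new interval: [0.627500, 0.920000]

After 2 iteration(s), the approximation is c_2 = 0.627500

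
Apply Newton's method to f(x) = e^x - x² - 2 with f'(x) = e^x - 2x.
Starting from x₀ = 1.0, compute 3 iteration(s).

f(x) = e^x - x² - 2
f'(x) = e^x - 2x
x₀ = 1.0

Newton-Raphson formula: x_{n+1} = x_n - f(x_n)/f'(x_n)

Iteration 1:
  f(1.000000) = -0.281718
  f'(1.000000) = 0.718282
  x_1 = 1.000000 - (-0.281718)/0.718282 = 1.392211
Iteration 2:
  f(1.392211) = 0.085485
  f'(1.392211) = 1.239315
  x_2 = 1.392211 - 0.085485/1.239315 = 1.323233
Iteration 3:
  f(1.323233) = 0.004598
  f'(1.323233) = 1.109078
  x_3 = 1.323233 - 0.004598/1.109078 = 1.319087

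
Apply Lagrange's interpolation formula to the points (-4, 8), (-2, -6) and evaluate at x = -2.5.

Lagrange interpolation formula:
P(x) = Σ yᵢ × Lᵢ(x)
where Lᵢ(x) = Π_{j≠i} (x - xⱼ)/(xᵢ - xⱼ)

L_0(-2.5) = (-2.5 - (-2))/(-4 - (-2)) = 0.250000
L_1(-2.5) = (-2.5 - (-4))/(-2 - (-4)) = 0.750000

P(-2.5) = 8×L_0(-2.5) + (-6)×L_1(-2.5)
P(-2.5) = -2.500000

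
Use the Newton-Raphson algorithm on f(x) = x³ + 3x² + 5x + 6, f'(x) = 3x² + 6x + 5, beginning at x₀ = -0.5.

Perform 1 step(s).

f(x) = x³ + 3x² + 5x + 6
f'(x) = 3x² + 6x + 5
x₀ = -0.5

Newton-Raphson formula: x_{n+1} = x_n - f(x_n)/f'(x_n)

Iteration 1:
  f(-0.500000) = 4.125000
  f'(-0.500000) = 2.750000
  x_1 = -0.500000 - 4.125000/2.750000 = -2.000000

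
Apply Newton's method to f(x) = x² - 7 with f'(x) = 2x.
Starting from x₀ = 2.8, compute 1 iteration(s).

f(x) = x² - 7
f'(x) = 2x
x₀ = 2.8

Newton-Raphson formula: x_{n+1} = x_n - f(x_n)/f'(x_n)

Iteration 1:
  f(2.800000) = 0.840000
  f'(2.800000) = 5.600000
  x_1 = 2.800000 - 0.840000/5.600000 = 2.650000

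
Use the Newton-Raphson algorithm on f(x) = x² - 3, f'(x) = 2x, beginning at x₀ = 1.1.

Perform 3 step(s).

f(x) = x² - 3
f'(x) = 2x
x₀ = 1.1

Newton-Raphson formula: x_{n+1} = x_n - f(x_n)/f'(x_n)

Iteration 1:
  f(1.100000) = -1.790000
  f'(1.100000) = 2.200000
  x_1 = 1.100000 - (-1.790000)/2.200000 = 1.913636
Iteration 2:
  f(1.913636) = 0.662004
  f'(1.913636) = 3.827273
  x_2 = 1.913636 - 0.662004/3.827273 = 1.740666
Iteration 3:
  f(1.740666) = 0.029919
  f'(1.740666) = 3.481332
  x_3 = 1.740666 - 0.029919/3.481332 = 1.732072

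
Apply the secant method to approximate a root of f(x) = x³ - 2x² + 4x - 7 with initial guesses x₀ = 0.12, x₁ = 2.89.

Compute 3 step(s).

f(x) = x³ - 2x² + 4x - 7
x₀ = 0.12, x₁ = 2.89

Secant formula: x_{n+1} = x_n - f(x_n)(x_n - x_{n-1})/(f(x_n) - f(x_{n-1}))

Iteration 1:
  f(0.120000) = -6.547072
  f(2.890000) = 11.993369
  x_2 = 2.890000 - 11.993369×(2.890000 - 0.120000)/(11.993369 - (-6.547072))
       = 1.098153
Iteration 2:
  f(2.890000) = 11.993369
  f(1.098153) = -3.694961
  x_3 = 1.098153 - (-3.694961)×(1.098153 - 2.890000)/(-3.694961 - 11.993369)
       = 1.520174
Iteration 3:
  f(1.098153) = -3.694961
  f(1.520174) = -2.028147
  x_4 = 1.520174 - (-2.028147)×(1.520174 - 1.098153)/(-2.028147 - (-3.694961))
       = 2.033681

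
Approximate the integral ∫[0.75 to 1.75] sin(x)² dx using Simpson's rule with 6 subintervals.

f(x) = sin(x)²
a = 0.75, b = 1.75, n = 6
h = (b - a)/n = 0.166667

Simpson's rule: (h/3)[f(x₀) + 4f(x₁) + 2f(x₂) + ... + f(xₙ)]

x_0 = 0.7500, f(x_0) = 0.464631, coefficient = 1
x_1 = 0.9167, f(x_1) = 0.629766, coefficient = 4
x_2 = 1.0833, f(x_2) = 0.780615, coefficient = 2
x_3 = 1.2500, f(x_3) = 0.900572, coefficient = 4
x_4 = 1.4167, f(x_4) = 0.976432, coefficient = 2
x_5 = 1.5833, f(x_5) = 0.999843, coefficient = 4
x_6 = 1.7500, f(x_6) = 0.968228, coefficient = 1

I ≈ (0.166667/3) × 15.067674 = 0.837093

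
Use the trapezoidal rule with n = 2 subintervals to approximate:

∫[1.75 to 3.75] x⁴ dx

f(x) = x⁴
a = 1.75, b = 3.75, n = 2
h = (b - a)/n = 1.000000

Trapezoidal rule: (h/2)[f(x₀) + 2f(x₁) + 2f(x₂) + ... + f(xₙ)]

x_0 = 1.7500, f(x_0) = 9.378906, coefficient = 1
x_1 = 2.7500, f(x_1) = 57.191406, coefficient = 2
x_2 = 3.7500, f(x_2) = 197.753906, coefficient = 1

I ≈ (1.000000/2) × 321.515625 = 160.757812
Exact value: 145.032813
Error: 15.725000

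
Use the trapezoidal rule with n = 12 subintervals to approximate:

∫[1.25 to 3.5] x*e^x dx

f(x) = x*e^x
a = 1.25, b = 3.5, n = 12
h = (b - a)/n = 0.187500

Trapezoidal rule: (h/2)[f(x₀) + 2f(x₁) + 2f(x₂) + ... + f(xₙ)]

x_0 = 1.2500, f(x_0) = 4.362929, coefficient = 1
x_1 = 1.4375, f(x_1) = 6.052101, coefficient = 2
x_2 = 1.6250, f(x_2) = 8.252431, coefficient = 2
x_3 = 1.8125, f(x_3) = 11.102909, coefficient = 2
x_4 = 2.0000, f(x_4) = 14.778112, coefficient = 2
x_5 = 2.1875, f(x_5) = 19.496975, coefficient = 2
x_6 = 2.3750, f(x_6) = 25.533656, coefficient = 2
x_7 = 2.5625, f(x_7) = 33.231006, coefficient = 2
x_8 = 2.7500, f(x_8) = 43.017238, coefficient = 2
x_9 = 2.9375, f(x_9) = 55.426559, coefficient = 2
x_10 = 3.1250, f(x_10) = 71.124672, coefficient = 2
x_11 = 3.3125, f(x_11) = 90.940295, coefficient = 2
x_12 = 3.5000, f(x_12) = 115.904082, coefficient = 1

I ≈ (0.187500/2) × 878.178918 = 82.329274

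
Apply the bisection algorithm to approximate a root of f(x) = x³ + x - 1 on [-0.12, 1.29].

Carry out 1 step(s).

f(x) = x³ + x - 1
Initial interval: [-0.12, 1.29]

Iteration 1:
  c_1 = (-0.120000 + 1.290000)/2 = 0.585000
  f(c_1) = f(0.585000) = -0.214798
  f(a) × f(c) ≥ 0, new interval: [0.585000, 1.290000]

After 1 iteration(s), the approximation is c_1 = 0.585000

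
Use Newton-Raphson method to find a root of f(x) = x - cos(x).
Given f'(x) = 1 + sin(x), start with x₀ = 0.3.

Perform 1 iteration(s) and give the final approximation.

f(x) = x - cos(x)
f'(x) = 1 + sin(x)
x₀ = 0.3

Newton-Raphson formula: x_{n+1} = x_n - f(x_n)/f'(x_n)

Iteration 1:
  f(0.300000) = -0.655336
  f'(0.300000) = 1.295520
  x_1 = 0.300000 - (-0.655336)/1.295520 = 0.805848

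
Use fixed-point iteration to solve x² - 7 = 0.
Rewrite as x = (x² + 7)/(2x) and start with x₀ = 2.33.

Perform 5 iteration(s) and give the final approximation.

Equation: x² - 7 = 0
Fixed-point form: x = (x² + 7)/(2x)
x₀ = 2.33

x_1 = g(2.330000) = 2.667146
x_2 = g(2.667146) = 2.645837
x_3 = g(2.645837) = 2.645751
x_4 = g(2.645751) = 2.645751
x_5 = g(2.645751) = 2.645751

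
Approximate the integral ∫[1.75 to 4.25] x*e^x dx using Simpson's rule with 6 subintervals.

f(x) = x*e^x
a = 1.75, b = 4.25, n = 6
h = (b - a)/n = 0.416667

Simpson's rule: (h/3)[f(x₀) + 4f(x₁) + 2f(x₂) + ... + f(xₙ)]

x_0 = 1.7500, f(x_0) = 10.070555, coefficient = 1
x_1 = 2.1667, f(x_1) = 18.913133, coefficient = 4
x_2 = 2.5833, f(x_2) = 34.206439, coefficient = 2
x_3 = 3.0000, f(x_3) = 60.256611, coefficient = 4
x_4 = 3.4167, f(x_4) = 104.097929, coefficient = 2
x_5 = 3.8333, f(x_5) = 177.162622, coefficient = 4
x_6 = 4.2500, f(x_6) = 297.948002, coefficient = 1

I ≈ (0.416667/3) × 1609.956757 = 223.605105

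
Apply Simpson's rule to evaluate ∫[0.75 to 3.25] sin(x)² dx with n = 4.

f(x) = sin(x)²
a = 0.75, b = 3.25, n = 4
h = (b - a)/n = 0.625000

Simpson's rule: (h/3)[f(x₀) + 4f(x₁) + 2f(x₂) + ... + f(xₙ)]

x_0 = 0.7500, f(x_0) = 0.464631, coefficient = 1
x_1 = 1.3750, f(x_1) = 0.962151, coefficient = 4
x_2 = 2.0000, f(x_2) = 0.826822, coefficient = 2
x_3 = 2.6250, f(x_3) = 0.243957, coefficient = 4
x_4 = 3.2500, f(x_4) = 0.011706, coefficient = 1

I ≈ (0.625000/3) × 6.954415 = 1.448836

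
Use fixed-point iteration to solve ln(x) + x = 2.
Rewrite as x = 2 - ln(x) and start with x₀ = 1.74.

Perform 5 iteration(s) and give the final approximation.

Equation: ln(x) + x = 2
Fixed-point form: x = 2 - ln(x)
x₀ = 1.74

x_1 = g(1.740000) = 1.446115
x_2 = g(1.446115) = 1.631119
x_3 = g(1.631119) = 1.510733
x_4 = g(1.510733) = 1.587405
x_5 = g(1.587405) = 1.537900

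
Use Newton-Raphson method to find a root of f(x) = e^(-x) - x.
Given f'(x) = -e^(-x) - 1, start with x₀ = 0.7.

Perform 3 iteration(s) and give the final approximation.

f(x) = e^(-x) - x
f'(x) = -e^(-x) - 1
x₀ = 0.7

Newton-Raphson formula: x_{n+1} = x_n - f(x_n)/f'(x_n)

Iteration 1:
  f(0.700000) = -0.203415
  f'(0.700000) = -1.496585
  x_1 = 0.700000 - (-0.203415)/(-1.496585) = 0.564081
Iteration 2:
  f(0.564081) = 0.004802
  f'(0.564081) = -1.568883
  x_2 = 0.564081 - 0.004802/(-1.568883) = 0.567142
Iteration 3:
  f(0.567142) = 0.000003
  f'(0.567142) = -1.567144
  x_3 = 0.567142 - 0.000003/(-1.567144) = 0.567143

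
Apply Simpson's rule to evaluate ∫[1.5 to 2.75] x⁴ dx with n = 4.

f(x) = x⁴
a = 1.5, b = 2.75, n = 4
h = (b - a)/n = 0.312500

Simpson's rule: (h/3)[f(x₀) + 4f(x₁) + 2f(x₂) + ... + f(xₙ)]

x_0 = 1.5000, f(x_0) = 5.062500, coefficient = 1
x_1 = 1.8125, f(x_1) = 10.792252, coefficient = 4
x_2 = 2.1250, f(x_2) = 20.390869, coefficient = 2
x_3 = 2.4375, f(x_3) = 35.300308, coefficient = 4
x_4 = 2.7500, f(x_4) = 57.191406, coefficient = 1

I ≈ (0.312500/3) × 287.405884 = 29.938113
Exact value: 29.936523
Error: 0.001589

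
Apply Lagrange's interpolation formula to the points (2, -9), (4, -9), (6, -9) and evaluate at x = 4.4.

Lagrange interpolation formula:
P(x) = Σ yᵢ × Lᵢ(x)
where Lᵢ(x) = Π_{j≠i} (x - xⱼ)/(xᵢ - xⱼ)

L_0(4.4) = (4.4 - 4)/(2 - 4) × (4.4 - 6)/(2 - 6) = -0.080000
L_1(4.4) = (4.4 - 2)/(4 - 2) × (4.4 - 6)/(4 - 6) = 0.960000
L_2(4.4) = (4.4 - 2)/(6 - 2) × (4.4 - 4)/(6 - 4) = 0.120000

P(4.4) = (-9)×L_0(4.4) + (-9)×L_1(4.4) + (-9)×L_2(4.4)
P(4.4) = -9.000000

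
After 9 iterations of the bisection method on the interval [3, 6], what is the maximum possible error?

Bisection error bound: |error| ≤ (b-a)/2^n
|error| ≤ (6 - 3)/2^9 = 3/2^9
|error| ≤ 0.0058593750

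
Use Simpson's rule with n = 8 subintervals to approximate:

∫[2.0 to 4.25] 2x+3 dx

f(x) = 2x+3
a = 2.0, b = 4.25, n = 8
h = (b - a)/n = 0.281250

Simpson's rule: (h/3)[f(x₀) + 4f(x₁) + 2f(x₂) + ... + f(xₙ)]

x_0 = 2.0000, f(x_0) = 7.000000, coefficient = 1
x_1 = 2.2812, f(x_1) = 7.562500, coefficient = 4
x_2 = 2.5625, f(x_2) = 8.125000, coefficient = 2
x_3 = 2.8438, f(x_3) = 8.687500, coefficient = 4
x_4 = 3.1250, f(x_4) = 9.250000, coefficient = 2
x_5 = 3.4062, f(x_5) = 9.812500, coefficient = 4
x_6 = 3.6875, f(x_6) = 10.375000, coefficient = 2
x_7 = 3.9688, f(x_7) = 10.937500, coefficient = 4
x_8 = 4.2500, f(x_8) = 11.500000, coefficient = 1

I ≈ (0.281250/3) × 222.000000 = 20.812500
Exact value: 20.812500
Error: 0.000000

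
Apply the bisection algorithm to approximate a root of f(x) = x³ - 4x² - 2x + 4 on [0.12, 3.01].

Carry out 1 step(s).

f(x) = x³ - 4x² - 2x + 4
Initial interval: [0.12, 3.01]

Iteration 1:
  c_1 = (0.120000 + 3.010000)/2 = 1.565000
  f(c_1) = f(1.565000) = -5.093863
  f(a) × f(c) < 0, new interval: [0.120000, 1.565000]

After 1 iteration(s), the approximation is c_1 = 1.565000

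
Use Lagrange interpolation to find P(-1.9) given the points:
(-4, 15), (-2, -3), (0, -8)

Lagrange interpolation formula:
P(x) = Σ yᵢ × Lᵢ(x)
where Lᵢ(x) = Π_{j≠i} (x - xⱼ)/(xᵢ - xⱼ)

L_0(-1.9) = (-1.9 - (-2))/(-4 - (-2)) × (-1.9 - 0)/(-4 - 0) = -0.023750
L_1(-1.9) = (-1.9 - (-4))/(-2 - (-4)) × (-1.9 - 0)/(-2 - 0) = 0.997500
L_2(-1.9) = (-1.9 - (-4))/(0 - (-4)) × (-1.9 - (-2))/(0 - (-2)) = 0.026250

P(-1.9) = 15×L_0(-1.9) + (-3)×L_1(-1.9) + (-8)×L_2(-1.9)
P(-1.9) = -3.558750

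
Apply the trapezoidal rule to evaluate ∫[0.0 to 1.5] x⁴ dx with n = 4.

f(x) = x⁴
a = 0.0, b = 1.5, n = 4
h = (b - a)/n = 0.375000

Trapezoidal rule: (h/2)[f(x₀) + 2f(x₁) + 2f(x₂) + ... + f(xₙ)]

x_0 = 0.0000, f(x_0) = 0.000000, coefficient = 1
x_1 = 0.3750, f(x_1) = 0.019775, coefficient = 2
x_2 = 0.7500, f(x_2) = 0.316406, coefficient = 2
x_3 = 1.1250, f(x_3) = 1.601807, coefficient = 2
x_4 = 1.5000, f(x_4) = 5.062500, coefficient = 1

I ≈ (0.375000/2) × 8.938477 = 1.675964
Exact value: 1.518750
Error: 0.157214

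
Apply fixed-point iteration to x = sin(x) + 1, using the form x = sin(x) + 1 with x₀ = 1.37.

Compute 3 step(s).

Equation: x = sin(x) + 1
Fixed-point form: x = sin(x) + 1
x₀ = 1.37

x_1 = g(1.370000) = 1.979908
x_2 = g(1.979908) = 1.917475
x_3 = g(1.917475) = 1.940507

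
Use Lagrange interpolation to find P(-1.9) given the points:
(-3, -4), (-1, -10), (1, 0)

Lagrange interpolation formula:
P(x) = Σ yᵢ × Lᵢ(x)
where Lᵢ(x) = Π_{j≠i} (x - xⱼ)/(xᵢ - xⱼ)

L_0(-1.9) = (-1.9 - (-1))/(-3 - (-1)) × (-1.9 - 1)/(-3 - 1) = 0.326250
L_1(-1.9) = (-1.9 - (-3))/(-1 - (-3)) × (-1.9 - 1)/(-1 - 1) = 0.797500
L_2(-1.9) = (-1.9 - (-3))/(1 - (-3)) × (-1.9 - (-1))/(1 - (-1)) = -0.123750

P(-1.9) = (-4)×L_0(-1.9) + (-10)×L_1(-1.9) + 0×L_2(-1.9)
P(-1.9) = -9.280000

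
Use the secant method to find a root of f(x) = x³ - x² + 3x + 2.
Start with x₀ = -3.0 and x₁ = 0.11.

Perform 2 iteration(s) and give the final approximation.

f(x) = x³ - x² + 3x + 2
x₀ = -3.0, x₁ = 0.11

Secant formula: x_{n+1} = x_n - f(x_n)(x_n - x_{n-1})/(f(x_n) - f(x_{n-1}))

Iteration 1:
  f(-3.000000) = -43.000000
  f(0.110000) = 2.319231
  x_2 = 0.110000 - 2.319231×(0.110000 - (-3.000000))/(2.319231 - (-43.000000))
       = -0.049156
Iteration 2:
  f(0.110000) = 2.319231
  f(-0.049156) = 1.849998
  x_3 = -0.049156 - 1.849998×(-0.049156 - 0.110000)/(1.849998 - 2.319231)
       = -0.676643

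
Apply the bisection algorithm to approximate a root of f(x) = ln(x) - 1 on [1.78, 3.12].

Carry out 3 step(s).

f(x) = ln(x) - 1
Initial interval: [1.78, 3.12]

Iteration 1:
  c_1 = (1.780000 + 3.120000)/2 = 2.450000
  f(c_1) = f(2.450000) = -0.103912
  f(a) × f(c) ≥ 0, new interval: [2.450000, 3.120000]
Iteration 2:
  c_2 = (2.450000 + 3.120000)/2 = 2.785000
  f(c_2) = f(2.785000) = 0.024248
  f(a) × f(c) < 0, new interval: [2.450000, 2.785000]
Iteration 3:
  c_3 = (2.450000 + 2.785000)/2 = 2.617500
  f(c_3) = f(2.617500) = -0.037780
  f(a) × f(c) ≥ 0, new interval: [2.617500, 2.785000]

After 3 iteration(s), the approximation is c_3 = 2.617500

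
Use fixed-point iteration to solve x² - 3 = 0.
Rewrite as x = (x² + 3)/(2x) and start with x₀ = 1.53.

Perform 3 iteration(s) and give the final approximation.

Equation: x² - 3 = 0
Fixed-point form: x = (x² + 3)/(2x)
x₀ = 1.53

x_1 = g(1.530000) = 1.745392
x_2 = g(1.745392) = 1.732102
x_3 = g(1.732102) = 1.732051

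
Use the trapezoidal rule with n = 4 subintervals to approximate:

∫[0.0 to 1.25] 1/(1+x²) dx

f(x) = 1/(1+x²)
a = 0.0, b = 1.25, n = 4
h = (b - a)/n = 0.312500

Trapezoidal rule: (h/2)[f(x₀) + 2f(x₁) + 2f(x₂) + ... + f(xₙ)]

x_0 = 0.0000, f(x_0) = 1.000000, coefficient = 1
x_1 = 0.3125, f(x_1) = 0.911032, coefficient = 2
x_2 = 0.6250, f(x_2) = 0.719101, coefficient = 2
x_3 = 0.9375, f(x_3) = 0.532225, coefficient = 2
x_4 = 1.2500, f(x_4) = 0.390244, coefficient = 1

I ≈ (0.312500/2) × 5.714959 = 0.892962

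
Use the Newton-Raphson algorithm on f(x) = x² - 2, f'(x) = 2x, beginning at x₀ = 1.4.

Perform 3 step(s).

f(x) = x² - 2
f'(x) = 2x
x₀ = 1.4

Newton-Raphson formula: x_{n+1} = x_n - f(x_n)/f'(x_n)

Iteration 1:
  f(1.400000) = -0.040000
  f'(1.400000) = 2.800000
  x_1 = 1.400000 - (-0.040000)/2.800000 = 1.414286
Iteration 2:
  f(1.414286) = 0.000204
  f'(1.414286) = 2.828571
  x_2 = 1.414286 - 0.000204/2.828571 = 1.414214
Iteration 3:
  f(1.414214) = 0.000000
  f'(1.414214) = 2.828427
  x_3 = 1.414214 - 0.000000/2.828427 = 1.414214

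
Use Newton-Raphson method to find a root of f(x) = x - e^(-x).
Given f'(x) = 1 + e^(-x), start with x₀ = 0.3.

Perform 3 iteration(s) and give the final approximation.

f(x) = x - e^(-x)
f'(x) = 1 + e^(-x)
x₀ = 0.3

Newton-Raphson formula: x_{n+1} = x_n - f(x_n)/f'(x_n)

Iteration 1:
  f(0.300000) = -0.440818
  f'(0.300000) = 1.740818
  x_1 = 0.300000 - (-0.440818)/1.740818 = 0.553225
Iteration 2:
  f(0.553225) = -0.021868
  f'(0.553225) = 1.575092
  x_2 = 0.553225 - (-0.021868)/1.575092 = 0.567108
Iteration 3:
  f(0.567108) = -0.000055
  f'(0.567108) = 1.567163
  x_3 = 0.567108 - (-0.000055)/1.567163 = 0.567143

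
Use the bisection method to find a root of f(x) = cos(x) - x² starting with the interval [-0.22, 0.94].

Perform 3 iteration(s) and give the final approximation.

f(x) = cos(x) - x²
Initial interval: [-0.22, 0.94]

Iteration 1:
  c_1 = (-0.220000 + 0.940000)/2 = 0.360000
  f(c_1) = f(0.360000) = 0.806297
  f(a) × f(c) ≥ 0, new interval: [0.360000, 0.940000]
Iteration 2:
  c_2 = (0.360000 + 0.940000)/2 = 0.650000
  f(c_2) = f(0.650000) = 0.373584
  f(a) × f(c) ≥ 0, new interval: [0.650000, 0.940000]
Iteration 3:
  c_3 = (0.650000 + 0.940000)/2 = 0.795000
  f(c_3) = f(0.795000) = 0.068260
  f(a) × f(c) ≥ 0, new interval: [0.795000, 0.940000]

After 3 iteration(s), the approximation is c_3 = 0.795000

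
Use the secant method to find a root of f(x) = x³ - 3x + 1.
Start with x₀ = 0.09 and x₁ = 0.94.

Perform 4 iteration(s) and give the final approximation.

f(x) = x³ - 3x + 1
x₀ = 0.09, x₁ = 0.94

Secant formula: x_{n+1} = x_n - f(x_n)(x_n - x_{n-1})/(f(x_n) - f(x_{n-1}))

Iteration 1:
  f(0.090000) = 0.730729
  f(0.940000) = -0.989416
  x_2 = 0.940000 - (-0.989416)×(0.940000 - 0.090000)/(-0.989416 - 0.730729)
       = 0.451086
Iteration 2:
  f(0.940000) = -0.989416
  f(0.451086) = -0.261471
  x_3 = 0.451086 - (-0.261471)×(0.451086 - 0.940000)/(-0.261471 - (-0.989416))
       = 0.275472
Iteration 3:
  f(0.451086) = -0.261471
  f(0.275472) = 0.194487
  x_4 = 0.275472 - 0.194487×(0.275472 - 0.451086)/(0.194487 - (-0.261471))
       = 0.350380
Iteration 4:
  f(0.275472) = 0.194487
  f(0.350380) = -0.008124
  x_5 = 0.350380 - (-0.008124)×(0.350380 - 0.275472)/(-0.008124 - 0.194487)
       = 0.347376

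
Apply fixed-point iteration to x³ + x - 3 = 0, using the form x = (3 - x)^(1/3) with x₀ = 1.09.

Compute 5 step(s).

Equation: x³ + x - 3 = 0
Fixed-point form: x = (3 - x)^(1/3)
x₀ = 1.09

x_1 = g(1.090000) = 1.240731
x_2 = g(1.240731) = 1.207195
x_3 = g(1.207195) = 1.214817
x_4 = g(1.214817) = 1.213093
x_5 = g(1.213093) = 1.213484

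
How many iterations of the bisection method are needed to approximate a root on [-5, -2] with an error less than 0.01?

We need (b-a)/2^n ≤ 0.01
(-2 - (-5))/2^n ≤ 0.01
3/2^n ≤ 0.01
2^n ≥ 300
n ≥ log₂(300) = 8.23
n ≥ 9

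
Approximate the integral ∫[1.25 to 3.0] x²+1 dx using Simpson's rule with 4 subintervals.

f(x) = x²+1
a = 1.25, b = 3.0, n = 4
h = (b - a)/n = 0.437500

Simpson's rule: (h/3)[f(x₀) + 4f(x₁) + 2f(x₂) + ... + f(xₙ)]

x_0 = 1.2500, f(x_0) = 2.562500, coefficient = 1
x_1 = 1.6875, f(x_1) = 3.847656, coefficient = 4
x_2 = 2.1250, f(x_2) = 5.515625, coefficient = 2
x_3 = 2.5625, f(x_3) = 7.566406, coefficient = 4
x_4 = 3.0000, f(x_4) = 10.000000, coefficient = 1

I ≈ (0.437500/3) × 69.250000 = 10.098958
Exact value: 10.098958
Error: 0.000000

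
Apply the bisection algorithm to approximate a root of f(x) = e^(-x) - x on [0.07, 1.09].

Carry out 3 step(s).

f(x) = e^(-x) - x
Initial interval: [0.07, 1.09]

Iteration 1:
  c_1 = (0.070000 + 1.090000)/2 = 0.580000
  f(c_1) = f(0.580000) = -0.020102
  f(a) × f(c) < 0, new interval: [0.070000, 0.580000]
Iteration 2:
  c_2 = (0.070000 + 0.580000)/2 = 0.325000
  f(c_2) = f(0.325000) = 0.397527
  f(a) × f(c) ≥ 0, new interval: [0.325000, 0.580000]
Iteration 3:
  c_3 = (0.325000 + 0.580000)/2 = 0.452500
  f(c_3) = f(0.452500) = 0.183536
  f(a) × f(c) ≥ 0, new interval: [0.452500, 0.580000]

After 3 iteration(s), the approximation is c_3 = 0.452500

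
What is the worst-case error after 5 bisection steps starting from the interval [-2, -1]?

Bisection error bound: |error| ≤ (b-a)/2^n
|error| ≤ (-1 - (-2))/2^5 = 1/2^5
|error| ≤ 0.0312500000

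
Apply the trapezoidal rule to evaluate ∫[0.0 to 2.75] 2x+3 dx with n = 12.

f(x) = 2x+3
a = 0.0, b = 2.75, n = 12
h = (b - a)/n = 0.229167

Trapezoidal rule: (h/2)[f(x₀) + 2f(x₁) + 2f(x₂) + ... + f(xₙ)]

x_0 = 0.0000, f(x_0) = 3.000000, coefficient = 1
x_1 = 0.2292, f(x_1) = 3.458333, coefficient = 2
x_2 = 0.4583, f(x_2) = 3.916667, coefficient = 2
x_3 = 0.6875, f(x_3) = 4.375000, coefficient = 2
x_4 = 0.9167, f(x_4) = 4.833333, coefficient = 2
x_5 = 1.1458, f(x_5) = 5.291667, coefficient = 2
x_6 = 1.3750, f(x_6) = 5.750000, coefficient = 2
x_7 = 1.6042, f(x_7) = 6.208333, coefficient = 2
x_8 = 1.8333, f(x_8) = 6.666667, coefficient = 2
x_9 = 2.0625, f(x_9) = 7.125000, coefficient = 2
x_10 = 2.2917, f(x_10) = 7.583333, coefficient = 2
x_11 = 2.5208, f(x_11) = 8.041667, coefficient = 2
x_12 = 2.7500, f(x_12) = 8.500000, coefficient = 1

I ≈ (0.229167/2) × 138.000000 = 15.812500
Exact value: 15.812500
Error: 0.000000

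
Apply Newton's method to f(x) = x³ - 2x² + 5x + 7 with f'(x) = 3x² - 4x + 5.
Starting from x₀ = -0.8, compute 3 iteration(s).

f(x) = x³ - 2x² + 5x + 7
f'(x) = 3x² - 4x + 5
x₀ = -0.8

Newton-Raphson formula: x_{n+1} = x_n - f(x_n)/f'(x_n)

Iteration 1:
  f(-0.800000) = 1.208000
  f'(-0.800000) = 10.120000
  x_1 = -0.800000 - 1.208000/10.120000 = -0.919368
Iteration 2:
  f(-0.919368) = -0.064395
  f'(-0.919368) = 11.213181
  x_2 = -0.919368 - (-0.064395)/11.213181 = -0.913625
Iteration 3:
  f(-0.913625) = -0.000157
  f'(-0.913625) = 11.158630
  x_3 = -0.913625 - (-0.000157)/11.158630 = -0.913611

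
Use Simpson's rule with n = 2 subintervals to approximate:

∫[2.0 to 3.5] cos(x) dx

f(x) = cos(x)
a = 2.0, b = 3.5, n = 2
h = (b - a)/n = 0.750000

Simpson's rule: (h/3)[f(x₀) + 4f(x₁) + 2f(x₂) + ... + f(xₙ)]

x_0 = 2.0000, f(x_0) = -0.416147, coefficient = 1
x_1 = 2.7500, f(x_1) = -0.924302, coefficient = 4
x_2 = 3.5000, f(x_2) = -0.936457, coefficient = 1

I ≈ (0.750000/3) × -5.049813 = -1.262453
Exact value: -1.260081
Error: 0.002373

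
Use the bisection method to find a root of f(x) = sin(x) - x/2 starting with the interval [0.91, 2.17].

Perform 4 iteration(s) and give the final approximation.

f(x) = sin(x) - x/2
Initial interval: [0.91, 2.17]

Iteration 1:
  c_1 = (0.910000 + 2.170000)/2 = 1.540000
  f(c_1) = f(1.540000) = 0.229526
  f(a) × f(c) ≥ 0, new interval: [1.540000, 2.170000]
Iteration 2:
  c_2 = (1.540000 + 2.170000)/2 = 1.855000
  f(c_2) = f(1.855000) = 0.032385
  f(a) × f(c) ≥ 0, new interval: [1.855000, 2.170000]
Iteration 3:
  c_3 = (1.855000 + 2.170000)/2 = 2.012500
  f(c_3) = f(2.012500) = -0.102225
  f(a) × f(c) < 0, new interval: [1.855000, 2.012500]
Iteration 4:
  c_4 = (1.855000 + 2.012500)/2 = 1.933750
  f(c_4) = f(1.933750) = -0.032023
  f(a) × f(c) < 0, new interval: [1.855000, 1.933750]

After 4 iteration(s), the approximation is c_4 = 1.933750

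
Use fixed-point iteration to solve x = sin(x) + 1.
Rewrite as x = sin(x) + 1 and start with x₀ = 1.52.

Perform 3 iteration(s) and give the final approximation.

Equation: x = sin(x) + 1
Fixed-point form: x = sin(x) + 1
x₀ = 1.52

x_1 = g(1.520000) = 1.998710
x_2 = g(1.998710) = 1.909833
x_3 = g(1.909833) = 1.943075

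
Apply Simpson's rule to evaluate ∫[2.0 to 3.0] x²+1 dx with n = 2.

f(x) = x²+1
a = 2.0, b = 3.0, n = 2
h = (b - a)/n = 0.500000

Simpson's rule: (h/3)[f(x₀) + 4f(x₁) + 2f(x₂) + ... + f(xₙ)]

x_0 = 2.0000, f(x_0) = 5.000000, coefficient = 1
x_1 = 2.5000, f(x_1) = 7.250000, coefficient = 4
x_2 = 3.0000, f(x_2) = 10.000000, coefficient = 1

I ≈ (0.500000/3) × 44.000000 = 7.333333
Exact value: 7.333333
Error: 0.000000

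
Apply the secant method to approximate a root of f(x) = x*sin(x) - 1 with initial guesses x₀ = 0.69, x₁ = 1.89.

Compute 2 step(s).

f(x) = x*sin(x) - 1
x₀ = 0.69, x₁ = 1.89

Secant formula: x_{n+1} = x_n - f(x_n)(x_n - x_{n-1})/(f(x_n) - f(x_{n-1}))

Iteration 1:
  f(0.690000) = -0.560789
  f(1.890000) = 0.794528
  x_2 = 1.890000 - 0.794528×(1.890000 - 0.690000)/(0.794528 - (-0.560789))
       = 1.186524
Iteration 2:
  f(1.890000) = 0.794528
  f(1.186524) = 0.099992
  x_3 = 1.186524 - 0.099992×(1.186524 - 1.890000)/(0.099992 - 0.794528)
       = 1.085244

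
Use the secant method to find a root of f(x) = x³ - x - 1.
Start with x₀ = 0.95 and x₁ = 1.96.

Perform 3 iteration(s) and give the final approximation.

f(x) = x³ - x - 1
x₀ = 0.95, x₁ = 1.96

Secant formula: x_{n+1} = x_n - f(x_n)(x_n - x_{n-1})/(f(x_n) - f(x_{n-1}))

Iteration 1:
  f(0.950000) = -1.092625
  f(1.960000) = 4.569536
  x_2 = 1.960000 - 4.569536×(1.960000 - 0.950000)/(4.569536 - (-1.092625))
       = 1.144899
Iteration 2:
  f(1.960000) = 4.569536
  f(1.144899) = -0.644172
  x_3 = 1.144899 - (-0.644172)×(1.144899 - 1.960000)/(-0.644172 - 4.569536)
       = 1.245608
Iteration 3:
  f(1.144899) = -0.644172
  f(1.245608) = -0.312999
  x_4 = 1.245608 - (-0.312999)×(1.245608 - 1.144899)/(-0.312999 - (-0.644172))
       = 1.340790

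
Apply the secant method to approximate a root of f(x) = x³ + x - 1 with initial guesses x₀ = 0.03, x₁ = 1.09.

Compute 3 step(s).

f(x) = x³ + x - 1
x₀ = 0.03, x₁ = 1.09

Secant formula: x_{n+1} = x_n - f(x_n)(x_n - x_{n-1})/(f(x_n) - f(x_{n-1}))

Iteration 1:
  f(0.030000) = -0.969973
  f(1.090000) = 1.385029
  x_2 = 1.090000 - 1.385029×(1.090000 - 0.030000)/(1.385029 - (-0.969973))
       = 0.466590
Iteration 2:
  f(1.090000) = 1.385029
  f(0.466590) = -0.431830
  x_3 = 0.466590 - (-0.431830)×(0.466590 - 1.090000)/(-0.431830 - 1.385029)
       = 0.614762
Iteration 3:
  f(0.466590) = -0.431830
  f(0.614762) = -0.152900
  x_4 = 0.614762 - (-0.152900)×(0.614762 - 0.466590)/(-0.152900 - (-0.431830))
       = 0.695984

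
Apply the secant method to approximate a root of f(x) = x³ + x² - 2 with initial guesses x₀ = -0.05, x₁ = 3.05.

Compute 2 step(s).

f(x) = x³ + x² - 2
x₀ = -0.05, x₁ = 3.05

Secant formula: x_{n+1} = x_n - f(x_n)(x_n - x_{n-1})/(f(x_n) - f(x_{n-1}))

Iteration 1:
  f(-0.050000) = -1.997625
  f(3.050000) = 35.675125
  x_2 = 3.050000 - 35.675125×(3.050000 - (-0.050000))/(35.675125 - (-1.997625))
       = 0.114380
Iteration 2:
  f(3.050000) = 35.675125
  f(0.114380) = -1.985421
  x_3 = 0.114380 - (-1.985421)×(0.114380 - 3.050000)/(-1.985421 - 35.675125)
       = 0.269142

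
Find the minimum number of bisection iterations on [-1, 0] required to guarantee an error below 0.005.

We need (b-a)/2^n ≤ 0.005
(0 - (-1))/2^n ≤ 0.005
1/2^n ≤ 0.005
2^n ≥ 200
n ≥ log₂(200) = 7.64
n ≥ 8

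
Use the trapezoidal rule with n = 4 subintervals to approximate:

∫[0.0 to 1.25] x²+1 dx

f(x) = x²+1
a = 0.0, b = 1.25, n = 4
h = (b - a)/n = 0.312500

Trapezoidal rule: (h/2)[f(x₀) + 2f(x₁) + 2f(x₂) + ... + f(xₙ)]

x_0 = 0.0000, f(x_0) = 1.000000, coefficient = 1
x_1 = 0.3125, f(x_1) = 1.097656, coefficient = 2
x_2 = 0.6250, f(x_2) = 1.390625, coefficient = 2
x_3 = 0.9375, f(x_3) = 1.878906, coefficient = 2
x_4 = 1.2500, f(x_4) = 2.562500, coefficient = 1

I ≈ (0.312500/2) × 12.296875 = 1.921387
Exact value: 1.901042
Error: 0.020345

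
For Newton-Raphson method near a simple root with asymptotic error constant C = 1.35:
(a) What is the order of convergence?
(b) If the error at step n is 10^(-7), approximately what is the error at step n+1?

(a) Newton-Raphson has quadratic (order 2) convergence near simple roots.
    This means |e_{n+1}| ≈ C|e_n|².

(b) With |e_n| = 10^(-7) and C = 1.35:
    |e_{n+1}| ≈ 1.35 × (10^(-7))² = 1.35 × 10^(-14)

(a) 2 (quadratic); (b) |e_{n+1}| ≈ 1.350e-14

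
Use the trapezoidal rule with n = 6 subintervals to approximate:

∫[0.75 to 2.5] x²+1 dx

f(x) = x²+1
a = 0.75, b = 2.5, n = 6
h = (b - a)/n = 0.291667

Trapezoidal rule: (h/2)[f(x₀) + 2f(x₁) + 2f(x₂) + ... + f(xₙ)]

x_0 = 0.7500, f(x_0) = 1.562500, coefficient = 1
x_1 = 1.0417, f(x_1) = 2.085069, coefficient = 2
x_2 = 1.3333, f(x_2) = 2.777778, coefficient = 2
x_3 = 1.6250, f(x_3) = 3.640625, coefficient = 2
x_4 = 1.9167, f(x_4) = 4.673611, coefficient = 2
x_5 = 2.2083, f(x_5) = 5.876736, coefficient = 2
x_6 = 2.5000, f(x_6) = 7.250000, coefficient = 1

I ≈ (0.291667/2) × 46.920139 = 6.842520
Exact value: 6.817708
Error: 0.024812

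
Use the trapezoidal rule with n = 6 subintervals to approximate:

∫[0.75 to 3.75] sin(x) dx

f(x) = sin(x)
a = 0.75, b = 3.75, n = 6
h = (b - a)/n = 0.500000

Trapezoidal rule: (h/2)[f(x₀) + 2f(x₁) + 2f(x₂) + ... + f(xₙ)]

x_0 = 0.7500, f(x_0) = 0.681639, coefficient = 1
x_1 = 1.2500, f(x_1) = 0.948985, coefficient = 2
x_2 = 1.7500, f(x_2) = 0.983986, coefficient = 2
x_3 = 2.2500, f(x_3) = 0.778073, coefficient = 2
x_4 = 2.7500, f(x_4) = 0.381661, coefficient = 2
x_5 = 3.2500, f(x_5) = -0.108195, coefficient = 2
x_6 = 3.7500, f(x_6) = -0.571561, coefficient = 1

I ≈ (0.500000/2) × 6.079097 = 1.519774
Exact value: 1.552248
Error: 0.032474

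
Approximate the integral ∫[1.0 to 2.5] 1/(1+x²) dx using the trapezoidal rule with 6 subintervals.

f(x) = 1/(1+x²)
a = 1.0, b = 2.5, n = 6
h = (b - a)/n = 0.250000

Trapezoidal rule: (h/2)[f(x₀) + 2f(x₁) + 2f(x₂) + ... + f(xₙ)]

x_0 = 1.0000, f(x_0) = 0.500000, coefficient = 1
x_1 = 1.2500, f(x_1) = 0.390244, coefficient = 2
x_2 = 1.5000, f(x_2) = 0.307692, coefficient = 2
x_3 = 1.7500, f(x_3) = 0.246154, coefficient = 2
x_4 = 2.0000, f(x_4) = 0.200000, coefficient = 2
x_5 = 2.2500, f(x_5) = 0.164948, coefficient = 2
x_6 = 2.5000, f(x_6) = 0.137931, coefficient = 1

I ≈ (0.250000/2) × 3.256008 = 0.407001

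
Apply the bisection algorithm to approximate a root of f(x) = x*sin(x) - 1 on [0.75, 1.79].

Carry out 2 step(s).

f(x) = x*sin(x) - 1
Initial interval: [0.75, 1.79]

Iteration 1:
  c_1 = (0.750000 + 1.790000)/2 = 1.270000
  f(c_1) = f(1.270000) = 0.212978
  f(a) × f(c) < 0, new interval: [0.750000, 1.270000]
Iteration 2:
  c_2 = (0.750000 + 1.270000)/2 = 1.010000
  f(c_2) = f(1.010000) = -0.144700
  f(a) × f(c) ≥ 0, new interval: [1.010000, 1.270000]

After 2 iteration(s), the approximation is c_2 = 1.010000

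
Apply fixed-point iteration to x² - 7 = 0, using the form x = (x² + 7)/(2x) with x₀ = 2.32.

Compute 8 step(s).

Equation: x² - 7 = 0
Fixed-point form: x = (x² + 7)/(2x)
x₀ = 2.32

x_1 = g(2.320000) = 2.668621
x_2 = g(2.668621) = 2.645849
x_3 = g(2.645849) = 2.645751
x_4 = g(2.645751) = 2.645751
x_5 = g(2.645751) = 2.645751
x_6 = g(2.645751) = 2.645751
x_7 = g(2.645751) = 2.645751
x_8 = g(2.645751) = 2.645751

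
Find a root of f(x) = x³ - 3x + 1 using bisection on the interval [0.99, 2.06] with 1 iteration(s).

f(x) = x³ - 3x + 1
Initial interval: [0.99, 2.06]

Iteration 1:
  c_1 = (0.990000 + 2.060000)/2 = 1.525000
  f(c_1) = f(1.525000) = -0.028422
  f(a) × f(c) ≥ 0, new interval: [1.525000, 2.060000]

After 1 iteration(s), the approximation is c_1 = 1.525000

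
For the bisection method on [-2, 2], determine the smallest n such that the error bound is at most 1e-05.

We need (b-a)/2^n ≤ 1e-05
(2 - (-2))/2^n ≤ 1e-05
4/2^n ≤ 1e-05
2^n ≥ 400000
n ≥ log₂(400000) = 18.61
n ≥ 19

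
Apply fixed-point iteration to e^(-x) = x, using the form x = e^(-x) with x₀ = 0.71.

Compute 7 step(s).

Equation: e^(-x) = x
Fixed-point form: x = e^(-x)
x₀ = 0.71

x_1 = g(0.710000) = 0.491644
x_2 = g(0.491644) = 0.611620
x_3 = g(0.611620) = 0.542471
x_4 = g(0.542471) = 0.581310
x_5 = g(0.581310) = 0.559165
x_6 = g(0.559165) = 0.571686
x_7 = g(0.571686) = 0.564573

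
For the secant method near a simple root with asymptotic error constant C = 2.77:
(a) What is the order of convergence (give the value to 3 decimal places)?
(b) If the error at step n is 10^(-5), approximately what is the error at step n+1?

(a) Secant method has superlinear convergence with order φ = (1+√5)/2 ≈ 1.618.
    This means |e_{n+1}| ≈ C|e_n|^1.618.

(b) With |e_n| = 10^(-5) and C = 2.77:
    |e_{n+1}| ≈ 2.77 × (10^(-5))^1.618 = 2.77 × 10^(-8.09)

(a) ≈ 1.618 (golden ratio); (b) |e_{n+1}| ≈ 2.251e-08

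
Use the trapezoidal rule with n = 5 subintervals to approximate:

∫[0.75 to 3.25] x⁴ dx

f(x) = x⁴
a = 0.75, b = 3.25, n = 5
h = (b - a)/n = 0.500000

Trapezoidal rule: (h/2)[f(x₀) + 2f(x₁) + 2f(x₂) + ... + f(xₙ)]

x_0 = 0.7500, f(x_0) = 0.316406, coefficient = 1
x_1 = 1.2500, f(x_1) = 2.441406, coefficient = 2
x_2 = 1.7500, f(x_2) = 9.378906, coefficient = 2
x_3 = 2.2500, f(x_3) = 25.628906, coefficient = 2
x_4 = 2.7500, f(x_4) = 57.191406, coefficient = 2
x_5 = 3.2500, f(x_5) = 111.566406, coefficient = 1

I ≈ (0.500000/2) × 301.164062 = 75.291016
Exact value: 72.470703
Error: 2.820312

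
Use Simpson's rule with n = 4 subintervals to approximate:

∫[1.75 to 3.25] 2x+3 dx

f(x) = 2x+3
a = 1.75, b = 3.25, n = 4
h = (b - a)/n = 0.375000

Simpson's rule: (h/3)[f(x₀) + 4f(x₁) + 2f(x₂) + ... + f(xₙ)]

x_0 = 1.7500, f(x_0) = 6.500000, coefficient = 1
x_1 = 2.1250, f(x_1) = 7.250000, coefficient = 4
x_2 = 2.5000, f(x_2) = 8.000000, coefficient = 2
x_3 = 2.8750, f(x_3) = 8.750000, coefficient = 4
x_4 = 3.2500, f(x_4) = 9.500000, coefficient = 1

I ≈ (0.375000/3) × 96.000000 = 12.000000
Exact value: 12.000000
Error: 0.000000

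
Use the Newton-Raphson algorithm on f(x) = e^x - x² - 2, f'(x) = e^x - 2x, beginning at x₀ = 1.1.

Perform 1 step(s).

f(x) = e^x - x² - 2
f'(x) = e^x - 2x
x₀ = 1.1

Newton-Raphson formula: x_{n+1} = x_n - f(x_n)/f'(x_n)

Iteration 1:
  f(1.100000) = -0.205834
  f'(1.100000) = 0.804166
  x_1 = 1.100000 - (-0.205834)/0.804166 = 1.355960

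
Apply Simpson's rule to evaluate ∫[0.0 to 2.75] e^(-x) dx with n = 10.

f(x) = e^(-x)
a = 0.0, b = 2.75, n = 10
h = (b - a)/n = 0.275000

Simpson's rule: (h/3)[f(x₀) + 4f(x₁) + 2f(x₂) + ... + f(xₙ)]

x_0 = 0.0000, f(x_0) = 1.000000, coefficient = 1
x_1 = 0.2750, f(x_1) = 0.759572, coefficient = 4
x_2 = 0.5500, f(x_2) = 0.576950, coefficient = 2
x_3 = 0.8250, f(x_3) = 0.438235, coefficient = 4
x_4 = 1.1000, f(x_4) = 0.332871, coefficient = 2
x_5 = 1.3750, f(x_5) = 0.252840, coefficient = 4
x_6 = 1.6500, f(x_6) = 0.192050, coefficient = 2
x_7 = 1.9250, f(x_7) = 0.145876, coefficient = 4
x_8 = 2.2000, f(x_8) = 0.110803, coefficient = 2
x_9 = 2.4750, f(x_9) = 0.084163, coefficient = 4
x_10 = 2.7500, f(x_10) = 0.063928, coefficient = 1

I ≈ (0.275000/3) × 10.212018 = 0.936102
Exact value: 0.936072
Error: 0.000029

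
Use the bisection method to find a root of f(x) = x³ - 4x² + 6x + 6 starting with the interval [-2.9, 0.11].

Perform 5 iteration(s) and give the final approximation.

f(x) = x³ - 4x² + 6x + 6
Initial interval: [-2.9, 0.11]

Iteration 1:
  c_1 = (-2.900000 + 0.110000)/2 = -1.395000
  f(c_1) = f(-1.395000) = -12.868805
  f(a) × f(c) ≥ 0, new interval: [-1.395000, 0.110000]
Iteration 2:
  c_2 = (-1.395000 + 0.110000)/2 = -0.642500
  f(c_2) = f(-0.642500) = 0.228547
  f(a) × f(c) < 0, new interval: [-1.395000, -0.642500]
Iteration 3:
  c_3 = (-1.395000 + (-0.642500))/2 = -1.018750
  f(c_3) = f(-1.018750) = -5.321218
  f(a) × f(c) ≥ 0, new interval: [-1.018750, -0.642500]
Iteration 4:
  c_4 = (-1.018750 + (-0.642500))/2 = -0.830625
  f(c_4) = f(-0.830625) = -2.316581
  f(a) × f(c) ≥ 0, new interval: [-0.830625, -0.642500]
Iteration 5:
  c_5 = (-0.830625 + (-0.642500))/2 = -0.736563
  f(c_5) = f(-0.736563) = -0.989075
  f(a) × f(c) ≥ 0, new interval: [-0.736563, -0.642500]

After 5 iteration(s), the approximation is c_5 = -0.736563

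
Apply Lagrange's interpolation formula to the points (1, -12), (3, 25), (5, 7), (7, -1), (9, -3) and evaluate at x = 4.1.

Lagrange interpolation formula:
P(x) = Σ yᵢ × Lᵢ(x)
where Lᵢ(x) = Π_{j≠i} (x - xⱼ)/(xᵢ - xⱼ)

L_0(4.1) = (4.1 - 3)/(1 - 3) × (4.1 - 5)/(1 - 5) × (4.1 - 7)/(1 - 7) × (4.1 - 9)/(1 - 9) = -0.036635
L_1(4.1) = (4.1 - 1)/(3 - 1) × (4.1 - 5)/(3 - 5) × (4.1 - 7)/(3 - 7) × (4.1 - 9)/(3 - 9) = 0.412978
L_2(4.1) = (4.1 - 1)/(5 - 1) × (4.1 - 3)/(5 - 3) × (4.1 - 7)/(5 - 7) × (4.1 - 9)/(5 - 9) = 0.757127
L_3(4.1) = (4.1 - 1)/(7 - 1) × (4.1 - 3)/(7 - 3) × (4.1 - 5)/(7 - 5) × (4.1 - 9)/(7 - 9) = -0.156647
L_4(4.1) = (4.1 - 1)/(9 - 1) × (4.1 - 3)/(9 - 3) × (4.1 - 5)/(9 - 5) × (4.1 - 7)/(9 - 7) = 0.023177

P(4.1) = (-12)×L_0(4.1) + 25×L_1(4.1) + 7×L_2(4.1) + (-1)×L_3(4.1) + (-3)×L_4(4.1)
P(4.1) = 16.151076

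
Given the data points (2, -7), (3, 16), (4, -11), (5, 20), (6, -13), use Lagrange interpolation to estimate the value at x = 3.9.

Lagrange interpolation formula:
P(x) = Σ yᵢ × Lᵢ(x)
where Lᵢ(x) = Π_{j≠i} (x - xⱼ)/(xᵢ - xⱼ)

L_0(3.9) = (3.9 - 3)/(2 - 3) × (3.9 - 4)/(2 - 4) × (3.9 - 5)/(2 - 5) × (3.9 - 6)/(2 - 6) = -0.008663
L_1(3.9) = (3.9 - 2)/(3 - 2) × (3.9 - 4)/(3 - 4) × (3.9 - 5)/(3 - 5) × (3.9 - 6)/(3 - 6) = 0.073150
L_2(3.9) = (3.9 - 2)/(4 - 2) × (3.9 - 3)/(4 - 3) × (3.9 - 5)/(4 - 5) × (3.9 - 6)/(4 - 6) = 0.987525
L_3(3.9) = (3.9 - 2)/(5 - 2) × (3.9 - 3)/(5 - 3) × (3.9 - 4)/(5 - 4) × (3.9 - 6)/(5 - 6) = -0.059850
L_4(3.9) = (3.9 - 2)/(6 - 2) × (3.9 - 3)/(6 - 3) × (3.9 - 4)/(6 - 4) × (3.9 - 5)/(6 - 5) = 0.007838

P(3.9) = (-7)×L_0(3.9) + 16×L_1(3.9) + (-11)×L_2(3.9) + 20×L_3(3.9) + (-13)×L_4(3.9)
P(3.9) = -10.930625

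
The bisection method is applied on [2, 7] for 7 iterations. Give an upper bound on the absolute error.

Bisection error bound: |error| ≤ (b-a)/2^n
|error| ≤ (7 - 2)/2^7 = 5/2^7
|error| ≤ 0.0390625000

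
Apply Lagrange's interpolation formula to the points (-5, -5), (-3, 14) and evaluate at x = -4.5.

Lagrange interpolation formula:
P(x) = Σ yᵢ × Lᵢ(x)
where Lᵢ(x) = Π_{j≠i} (x - xⱼ)/(xᵢ - xⱼ)

L_0(-4.5) = (-4.5 - (-3))/(-5 - (-3)) = 0.750000
L_1(-4.5) = (-4.5 - (-5))/(-3 - (-5)) = 0.250000

P(-4.5) = (-5)×L_0(-4.5) + 14×L_1(-4.5)
P(-4.5) = -0.250000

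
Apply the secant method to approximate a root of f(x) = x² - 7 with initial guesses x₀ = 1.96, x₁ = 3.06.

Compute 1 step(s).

f(x) = x² - 7
x₀ = 1.96, x₁ = 3.06

Secant formula: x_{n+1} = x_n - f(x_n)(x_n - x_{n-1})/(f(x_n) - f(x_{n-1}))

Iteration 1:
  f(1.960000) = -3.158400
  f(3.060000) = 2.363600
  x_2 = 3.060000 - 2.363600×(3.060000 - 1.960000)/(2.363600 - (-3.158400))
       = 2.589163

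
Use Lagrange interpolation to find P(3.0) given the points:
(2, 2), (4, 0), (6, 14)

Lagrange interpolation formula:
P(x) = Σ yᵢ × Lᵢ(x)
where Lᵢ(x) = Π_{j≠i} (x - xⱼ)/(xᵢ - xⱼ)

L_0(3.0) = (3.0 - 4)/(2 - 4) × (3.0 - 6)/(2 - 6) = 0.375000
L_1(3.0) = (3.0 - 2)/(4 - 2) × (3.0 - 6)/(4 - 6) = 0.750000
L_2(3.0) = (3.0 - 2)/(6 - 2) × (3.0 - 4)/(6 - 4) = -0.125000

P(3.0) = 2×L_0(3.0) + 0×L_1(3.0) + 14×L_2(3.0)
P(3.0) = -1.000000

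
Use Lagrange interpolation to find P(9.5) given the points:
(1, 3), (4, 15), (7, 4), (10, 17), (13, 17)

Lagrange interpolation formula:
P(x) = Σ yᵢ × Lᵢ(x)
where Lᵢ(x) = Π_{j≠i} (x - xⱼ)/(xᵢ - xⱼ)

L_0(9.5) = (9.5 - 4)/(1 - 4) × (9.5 - 7)/(1 - 7) × (9.5 - 10)/(1 - 10) × (9.5 - 13)/(1 - 13) = 0.012378
L_1(9.5) = (9.5 - 1)/(4 - 1) × (9.5 - 7)/(4 - 7) × (9.5 - 10)/(4 - 10) × (9.5 - 13)/(4 - 13) = -0.076517
L_2(9.5) = (9.5 - 1)/(7 - 1) × (9.5 - 4)/(7 - 4) × (9.5 - 10)/(7 - 10) × (9.5 - 13)/(7 - 13) = 0.252508
L_3(9.5) = (9.5 - 1)/(10 - 1) × (9.5 - 4)/(10 - 4) × (9.5 - 7)/(10 - 7) × (9.5 - 13)/(10 - 13) = 0.841692
L_4(9.5) = (9.5 - 1)/(13 - 1) × (9.5 - 4)/(13 - 4) × (9.5 - 7)/(13 - 7) × (9.5 - 10)/(13 - 10) = -0.030060

P(9.5) = 3×L_0(9.5) + 15×L_1(9.5) + 4×L_2(9.5) + 17×L_3(9.5) + 17×L_4(9.5)
P(9.5) = 13.697145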